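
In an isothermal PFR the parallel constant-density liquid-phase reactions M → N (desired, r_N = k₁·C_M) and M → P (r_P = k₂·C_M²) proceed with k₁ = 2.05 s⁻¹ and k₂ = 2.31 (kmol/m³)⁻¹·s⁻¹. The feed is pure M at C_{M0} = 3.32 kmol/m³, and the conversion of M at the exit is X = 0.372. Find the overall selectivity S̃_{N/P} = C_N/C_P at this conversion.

0.333

C_M = C_{M0}(1−X) = 2.085 kmol/m³.
Along a PFR/batch, dC_N/dC_M = −r_N/(r_N+r_P) = −k₁/(k₁+k₂·C_M).
Integrating from C_{M0} to C_M: C_N = (2.05/2.31)·ln[(2.05+2.31·3.32)/(2.05+2.31·2.08)] = 0.8874·ln(9.719/6.866) = 0.3084 kmol/m³.
C_P = (C_{M0}−C_M)−C_N = 0.9267 kmol/m³; S̃_{N/P} = 0.3084/0.9267 = 0.333.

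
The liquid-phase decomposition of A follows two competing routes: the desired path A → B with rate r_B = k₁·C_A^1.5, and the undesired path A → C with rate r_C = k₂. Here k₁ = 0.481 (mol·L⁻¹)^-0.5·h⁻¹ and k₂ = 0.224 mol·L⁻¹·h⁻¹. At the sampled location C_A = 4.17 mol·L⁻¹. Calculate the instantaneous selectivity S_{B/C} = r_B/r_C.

S_{B/C} = r_B/r_C = (k₁·C_A^1.5)/(k₂) = (k₁/k₂)·C_A^1.5.
= (0.481×4.170^1.5) / (0.224) = 4.096/0.2240 = 18.3.

18.3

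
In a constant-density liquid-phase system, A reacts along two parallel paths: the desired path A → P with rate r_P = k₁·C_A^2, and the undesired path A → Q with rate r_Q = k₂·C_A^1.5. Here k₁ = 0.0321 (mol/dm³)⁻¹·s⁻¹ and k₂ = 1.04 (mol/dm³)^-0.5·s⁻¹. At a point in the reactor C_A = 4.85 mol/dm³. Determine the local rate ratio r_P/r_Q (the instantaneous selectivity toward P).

S_{P/Q} = r_P/r_Q = (k₁·C_A^2)/(k₂·C_A^1.5) = (k₁/k₂)·C_A^0.5.
= (0.0321×4.850^2) / (1.04×4.850^1.5) = 0.7551/11.11 = 0.0680.

0.0680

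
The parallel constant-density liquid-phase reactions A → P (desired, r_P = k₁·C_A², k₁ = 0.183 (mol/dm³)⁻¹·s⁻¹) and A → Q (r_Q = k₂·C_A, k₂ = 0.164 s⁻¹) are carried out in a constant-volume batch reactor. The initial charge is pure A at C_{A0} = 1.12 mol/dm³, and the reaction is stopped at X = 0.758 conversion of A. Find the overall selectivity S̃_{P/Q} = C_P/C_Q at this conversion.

C_A = C_{A0}(1−X) = 0.2710 mol/dm³.
Along a PFR/batch, dC_Q/dC_A = −r_Q/(r_P+r_Q) = −k₂/(k₂+k₁·C_A).
Integrating from C_{A0} to C_A: C_Q = (0.164/0.183)·ln[(0.164+0.183·1.12)/(0.164+0.183·0.271)] = 0.8962·ln(0.3690/0.2136) = 0.4898 mol/dm³.
Then C_P = (C_{A0}−C_A) − C_Q = 0.8490 − 0.4898 = 0.3591 mol/dm³.
S̃_{P/Q} = C_P/C_Q = 0.3591/0.4898 = 0.733.

0.733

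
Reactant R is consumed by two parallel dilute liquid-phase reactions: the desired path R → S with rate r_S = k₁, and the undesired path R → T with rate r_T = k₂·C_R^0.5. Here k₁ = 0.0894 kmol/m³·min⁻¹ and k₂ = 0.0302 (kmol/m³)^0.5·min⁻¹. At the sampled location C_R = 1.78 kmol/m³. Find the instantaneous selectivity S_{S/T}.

S_{S/T} = r_S/r_T = (k₁)/(k₂·C_R^0.5) = (k₁/k₂)·C_R^-0.5.
= (0.0894) / (0.0302×1.780^0.5) = 0.08940/0.04029 = 2.22.

2.22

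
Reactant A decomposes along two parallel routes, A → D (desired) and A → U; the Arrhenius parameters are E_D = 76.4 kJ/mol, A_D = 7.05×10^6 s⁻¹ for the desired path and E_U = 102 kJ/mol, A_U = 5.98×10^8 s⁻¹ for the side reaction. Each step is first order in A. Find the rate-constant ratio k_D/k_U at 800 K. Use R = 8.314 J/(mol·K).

0.553

k_D/k_U = (A_D/A_U)·exp[−(E_D−E_U)/(RT)] = (A_D/A_U)·exp[(E_U−E_D)/(RT)].
(E_U−E_D)/(RT) = (102−76.4)×10³/(8.314×800) = 25600/6651 = 3.849.
k_D/k_U = (7.05×10^6/5.98×10^8)·exp(3.849) = 0.01179 × 46.94 = 0.553.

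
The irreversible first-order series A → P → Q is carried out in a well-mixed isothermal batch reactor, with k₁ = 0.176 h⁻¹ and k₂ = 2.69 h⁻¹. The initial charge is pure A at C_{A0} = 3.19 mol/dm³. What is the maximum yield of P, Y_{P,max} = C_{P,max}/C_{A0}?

For a first-order series the maximum intermediate yield is C_{P,max}/C_{A0} = (k₁/k₂)^[k₂/(k₂−k₁)].
= (0.176/2.69)^(2.69/(2.69−0.176)) = (0.06543)^(1.070) = 0.05406.

0.0541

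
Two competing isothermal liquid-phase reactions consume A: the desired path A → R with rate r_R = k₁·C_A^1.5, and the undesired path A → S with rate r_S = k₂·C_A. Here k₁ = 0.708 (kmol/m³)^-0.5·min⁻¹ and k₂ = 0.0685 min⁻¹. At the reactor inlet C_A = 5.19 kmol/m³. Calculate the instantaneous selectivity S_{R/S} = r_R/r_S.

S_{R/S} = r_R/r_S = (k₁·C_A^1.5)/(k₂·C_A) = (k₁/k₂)·C_A^0.5.
= (0.708×5.190^1.5) / (0.0685×5.190) = 8.371/0.3555 = 23.5.

23.5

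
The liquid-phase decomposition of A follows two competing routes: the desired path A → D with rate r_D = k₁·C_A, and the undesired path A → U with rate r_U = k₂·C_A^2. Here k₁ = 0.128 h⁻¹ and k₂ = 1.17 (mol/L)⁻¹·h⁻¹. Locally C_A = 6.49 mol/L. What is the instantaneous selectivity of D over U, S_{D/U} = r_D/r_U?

S_{D/U} = r_D/r_U = (k₁·C_A)/(k₂·C_A^2) = (k₁/k₂)·C_A⁻¹.
= (0.128×6.490) / (1.17×6.490^2) = 0.8307/49.28 = 0.0169.
The undesired path is higher order in A, so low C_A (CSTR or dilute feed) favours D.

0.0169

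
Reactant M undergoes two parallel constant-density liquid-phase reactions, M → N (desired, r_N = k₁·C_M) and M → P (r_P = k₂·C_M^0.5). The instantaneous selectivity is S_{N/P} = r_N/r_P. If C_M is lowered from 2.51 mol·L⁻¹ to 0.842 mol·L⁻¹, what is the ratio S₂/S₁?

S_{N/P} = (k₁/k₂)·C_M^0.5, so S₂/S₁ = (C_{M,2}/C_{M,1})^0.5.
= (0.842/2.51)^0.5 = (0.3355)^0.5 = 0.579.
Selectivity toward N falls as C_M falls — high-concentration operation is favoured.

0.579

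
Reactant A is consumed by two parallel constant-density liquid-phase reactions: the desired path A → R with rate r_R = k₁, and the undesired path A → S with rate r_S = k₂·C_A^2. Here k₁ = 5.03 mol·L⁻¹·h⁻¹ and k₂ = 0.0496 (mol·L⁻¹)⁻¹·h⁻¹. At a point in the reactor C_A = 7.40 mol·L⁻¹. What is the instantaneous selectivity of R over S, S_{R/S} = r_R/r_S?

S_{R/S} = r_R/r_S = (k₁)/(k₂·C_A^2) = (k₁/k₂)·C_A^-2.
= (5.03) / (0.0496×7.400^2) = 5.030/2.716 = 1.85.

1.85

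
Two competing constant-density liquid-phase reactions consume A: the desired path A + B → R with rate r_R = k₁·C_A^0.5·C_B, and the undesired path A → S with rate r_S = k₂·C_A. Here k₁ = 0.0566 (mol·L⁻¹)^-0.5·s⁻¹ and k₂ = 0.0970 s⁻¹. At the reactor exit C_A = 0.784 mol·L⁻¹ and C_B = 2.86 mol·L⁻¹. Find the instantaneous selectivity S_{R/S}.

S_{R/S} = r_R/r_S = (k₁·C_A^0.5·C_B)/(k₂·C_A) = (k₁/k₂)·C_A^-0.5·C_B.
= (0.0566×0.7840^0.5×2.860) / (0.0970×0.7840) = 0.1433/0.07605 = 1.88.
The undesired path is higher order in A, so low C_A (CSTR or dilute feed) favours R.

1.88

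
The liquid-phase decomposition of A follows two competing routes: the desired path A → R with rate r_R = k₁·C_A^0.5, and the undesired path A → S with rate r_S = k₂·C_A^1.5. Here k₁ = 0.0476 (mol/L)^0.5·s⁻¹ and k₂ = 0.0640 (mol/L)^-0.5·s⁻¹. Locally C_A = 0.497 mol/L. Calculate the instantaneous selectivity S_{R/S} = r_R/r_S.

S_{R/S} = r_R/r_S = (k₁·C_A^0.5)/(k₂·C_A^1.5) = (k₁/k₂)·C_A⁻¹.
= (0.0476×0.4970^0.5) / (0.0640×0.4970^1.5) = 0.03356/0.02242 = 1.50.

1.50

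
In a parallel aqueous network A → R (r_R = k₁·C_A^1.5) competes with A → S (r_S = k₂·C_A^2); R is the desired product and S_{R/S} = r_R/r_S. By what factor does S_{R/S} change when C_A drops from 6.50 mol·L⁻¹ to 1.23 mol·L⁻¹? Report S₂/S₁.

2.30

S_{R/S} = (k₁/k₂)·C_A^-0.5, so S₂/S₁ = (C_{A,2}/C_{A,1})^-0.5.
= (1.23/6.50)^(-0.5) = (0.1892)^(-0.5) = 2.30.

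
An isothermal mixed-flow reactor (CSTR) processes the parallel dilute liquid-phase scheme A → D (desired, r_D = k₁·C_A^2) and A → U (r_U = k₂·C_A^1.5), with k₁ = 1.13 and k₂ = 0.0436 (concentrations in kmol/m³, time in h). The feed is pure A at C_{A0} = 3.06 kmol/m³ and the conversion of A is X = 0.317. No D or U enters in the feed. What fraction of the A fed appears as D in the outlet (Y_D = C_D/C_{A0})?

0.309

Exit C_A = C_{A0}(1−X) = 3.06×0.683 = 2.090 kmol/m³.
Rates in a CSTR are evaluated at the outlet concentration: r_D = 1.13×2.090^2 = 4.936, r_U = 0.0436×2.090^1.5 = 0.1317.
Fraction of consumed A going to D: r_D/(r_D+r_U) = 0.9740.
C_D = 0.9740·C_{A0}·X = 0.9740×3.06×0.317 = 0.945 kmol/m³; Y_D = C_D/C_{A0} = 0.309.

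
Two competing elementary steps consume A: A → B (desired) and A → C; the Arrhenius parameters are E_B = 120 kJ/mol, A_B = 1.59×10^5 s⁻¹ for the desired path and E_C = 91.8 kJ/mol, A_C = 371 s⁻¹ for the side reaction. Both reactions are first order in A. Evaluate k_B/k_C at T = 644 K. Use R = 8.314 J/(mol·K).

With equal orders, S_{B/C} = k_B/k_C = (A_B/A_C)·exp[(E_C−E_B)/(RT)].
(E_C−E_B)/(RT) = (91.8−120)×10³/(8.314×644) = -28200/5354 = -5.267.
k_B/k_C = (1.59×10^5/371)·exp(-5.267) = 428.6 × 0.005160 = 2.21.
Since E_B > E_C, raising the temperature improves selectivity toward B.

2.21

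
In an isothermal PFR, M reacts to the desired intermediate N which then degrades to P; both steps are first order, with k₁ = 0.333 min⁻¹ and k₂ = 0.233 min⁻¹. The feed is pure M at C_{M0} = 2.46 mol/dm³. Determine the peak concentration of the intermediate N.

Evaluating C_N at τ_opt = ln(k₂/k₁)/(k₂−k₁) gives C_{N,max}/C_{M0} = (k₁/k₂)^[k₂/(k₂−k₁)].
= (0.333/0.233)^(0.233/(0.233−0.333)) = (1.429)^(-2.330) = 0.4352.
C_{N,max} = 0.4352×2.46 = 1.07 mol/dm³.

1.07 mol/dm³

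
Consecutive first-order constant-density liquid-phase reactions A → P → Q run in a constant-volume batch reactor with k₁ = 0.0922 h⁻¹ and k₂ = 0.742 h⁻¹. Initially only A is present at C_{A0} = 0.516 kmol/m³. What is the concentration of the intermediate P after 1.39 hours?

The intermediate concentration in a first-order A→B→C sequence is C_P = k₁C_{A0}(e^(−k₁t) − e^(−k₂t))/(k₂−k₁).
e^(−k₁t) = e^(−0.0922×1.39) = e^(−0.1282) = 0.8797; e^(−k₂t) = e^(−1.031) = 0.3565.
C_P = 0.0922×0.516/(0.742−0.0922) × (0.8797−0.3565) = 0.07322×0.5232 = 0.03831 kmol/m³.

0.0383 kmol/m³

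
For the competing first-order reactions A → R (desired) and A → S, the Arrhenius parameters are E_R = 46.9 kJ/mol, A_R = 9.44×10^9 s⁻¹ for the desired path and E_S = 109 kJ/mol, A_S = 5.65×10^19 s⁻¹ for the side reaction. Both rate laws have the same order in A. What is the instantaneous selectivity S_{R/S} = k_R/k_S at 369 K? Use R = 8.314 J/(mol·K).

0.103

Since both paths have the same order in A, the concentration cancels and S_{R/S} = k_R/k_S = (A_R/A_S)·exp[(E_S−E_R)/(RT)].
(E_S−E_R)/(RT) = (109−46.9)×10³/(8.314×369) = 62100/3068 = 20.24.
k_R/k_S = (9.44×10^9/5.65×10^19)·exp(20.24) = 1.671×10^-10 × 6.181×10^8 = 0.103.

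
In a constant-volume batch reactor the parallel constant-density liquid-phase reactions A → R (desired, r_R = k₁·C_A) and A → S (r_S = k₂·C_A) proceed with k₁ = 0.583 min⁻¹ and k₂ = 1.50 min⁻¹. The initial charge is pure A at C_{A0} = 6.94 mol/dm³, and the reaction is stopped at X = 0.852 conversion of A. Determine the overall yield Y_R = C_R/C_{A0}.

C_A = C_{A0}(1−X) = 1.027 mol/dm³.
Both paths are first order in A, so the instantaneous fraction to R is constant: dC_R/d(−C_A) = k₁/(k₁+k₂) = 0.2799.
C_R = 0.2799·(C_{A0}−C_A) = 0.2799×5.913 = 1.65 mol/dm³.
Y_R = C_R/C_{A0} = 1.655/6.94 = 0.238.

0.238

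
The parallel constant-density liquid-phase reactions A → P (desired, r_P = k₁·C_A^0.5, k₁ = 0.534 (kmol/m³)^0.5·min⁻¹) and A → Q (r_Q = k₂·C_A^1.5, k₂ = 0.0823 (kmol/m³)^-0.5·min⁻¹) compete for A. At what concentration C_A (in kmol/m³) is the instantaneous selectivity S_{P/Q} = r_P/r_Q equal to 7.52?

0.863 kmol/m³

S_{P/Q} = (k₁/k₂)·C_A⁻¹ ⇒ C_A = (S·k₂/k₁)^(-1).
= (7.52×0.0823/0.534)^(-1) = (1.159)^(-1) = 0.863 kmol/m³.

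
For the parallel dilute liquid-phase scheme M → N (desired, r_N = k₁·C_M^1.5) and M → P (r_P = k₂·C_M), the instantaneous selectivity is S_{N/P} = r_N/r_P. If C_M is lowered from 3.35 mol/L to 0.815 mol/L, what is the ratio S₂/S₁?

S_{N/P} = (k₁/k₂)·C_M^0.5, so S₂/S₁ = (C_{M,2}/C_{M,1})^0.5.
= (0.815/3.35)^0.5 = (0.2433)^0.5 = 0.493.

0.493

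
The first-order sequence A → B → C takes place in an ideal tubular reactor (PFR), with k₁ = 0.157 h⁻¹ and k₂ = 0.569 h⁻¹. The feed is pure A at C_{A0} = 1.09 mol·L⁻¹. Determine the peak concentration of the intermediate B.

Evaluating C_B at τ_opt = ln(k₂/k₁)/(k₂−k₁) gives C_{B,max}/C_{A0} = (k₁/k₂)^[k₂/(k₂−k₁)].
= (0.157/0.569)^(0.569/(0.569−0.157)) = (0.2759)^(1.381) = 0.1689.
C_{B,max} = 0.1689×1.09 = 0.184 mol·L⁻¹.

0.184 mol·L⁻¹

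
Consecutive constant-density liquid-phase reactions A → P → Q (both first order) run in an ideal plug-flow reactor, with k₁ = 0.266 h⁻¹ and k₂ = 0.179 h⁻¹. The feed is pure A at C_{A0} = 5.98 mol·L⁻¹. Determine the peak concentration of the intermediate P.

For a first-order series the maximum intermediate yield is C_{P,max}/C_{A0} = (k₁/k₂)^[k₂/(k₂−k₁)].
= (0.266/0.179)^(0.179/(0.179−0.266)) = (1.486)^(-2.057) = 0.4426.
C_{P,max} = 0.4426×5.98 = 2.65 mol·L⁻¹.

2.65 mol·L⁻¹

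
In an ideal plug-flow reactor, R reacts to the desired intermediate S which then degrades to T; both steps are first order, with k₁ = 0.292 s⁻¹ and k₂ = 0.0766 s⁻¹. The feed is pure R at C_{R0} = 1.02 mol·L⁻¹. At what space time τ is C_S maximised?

6.21 s

The intermediate peaks when r₁ = r₂, i.e. k₁e^(−k₁τ) = k₂e^(−k₂τ), giving τ_opt = ln(k₂/k₁)/(k₂−k₁).
= ln(0.0766/0.292)/(0.0766−0.292) = ln(0.2623)/-0.2154 = -1.338/-0.2154 = 6.21 s.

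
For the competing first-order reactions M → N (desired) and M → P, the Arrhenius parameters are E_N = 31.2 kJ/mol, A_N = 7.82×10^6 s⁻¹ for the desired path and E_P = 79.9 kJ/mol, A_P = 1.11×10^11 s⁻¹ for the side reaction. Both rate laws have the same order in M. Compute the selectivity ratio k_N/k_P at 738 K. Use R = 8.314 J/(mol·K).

0.197

With equal orders, S_{N/P} = k_N/k_P = (A_N/A_P)·exp[(E_P−E_N)/(RT)].
(E_P−E_N)/(RT) = (79.9−31.2)×10³/(8.314×738) = 48700/6136 = 7.937.
k_N/k_P = (7.82×10^6/1.11×10^11)·exp(7.937) = 7.045×10^-5 × 2799 = 0.197.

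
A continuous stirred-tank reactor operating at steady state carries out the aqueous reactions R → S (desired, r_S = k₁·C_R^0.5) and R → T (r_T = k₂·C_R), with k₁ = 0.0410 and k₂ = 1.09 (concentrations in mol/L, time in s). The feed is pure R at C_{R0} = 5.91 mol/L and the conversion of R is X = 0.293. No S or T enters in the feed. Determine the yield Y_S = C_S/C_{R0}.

0.00529

Exit C_R = C_{R0}(1−X) = 5.91×0.707 = 4.178 mol/L.
Rates in a CSTR are evaluated at the outlet concentration: r_S = 0.0410×4.178^0.5 = 0.08381, r_T = 1.09×4.178 = 4.554.
Fraction of consumed R going to S: r_S/(r_S+r_T) = 0.01807.
C_S = 0.01807·C_{R0}·X = 0.01807×5.91×0.293 = 0.0313 mol/L; Y_S = C_S/C_{R0} = 0.00529.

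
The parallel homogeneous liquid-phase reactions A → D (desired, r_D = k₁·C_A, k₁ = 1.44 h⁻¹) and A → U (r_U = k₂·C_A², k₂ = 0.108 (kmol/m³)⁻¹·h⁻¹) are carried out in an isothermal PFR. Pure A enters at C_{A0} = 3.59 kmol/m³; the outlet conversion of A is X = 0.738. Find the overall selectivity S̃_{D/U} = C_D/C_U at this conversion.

C_A = C_{A0}(1−X) = 0.9406 kmol/m³.
Along a PFR/batch, dC_D/dC_A = −r_D/(r_D+r_U) = −k₁/(k₁+k₂·C_A).
Integrating from C_{A0} to C_A: C_D = (1.44/0.108)·ln[(1.44+0.108·3.59)/(1.44+0.108·0.941)] = 13.33·ln(1.828/1.542) = 2.270 kmol/m³.
C_U = (C_{A0}−C_A)−C_D = 0.3793 kmol/m³; S̃_{D/U} = 2.270/0.3793 = 5.99.

5.99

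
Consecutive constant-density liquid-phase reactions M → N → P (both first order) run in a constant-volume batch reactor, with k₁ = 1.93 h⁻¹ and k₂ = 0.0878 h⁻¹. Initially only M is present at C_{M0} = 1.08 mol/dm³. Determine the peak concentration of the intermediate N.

0.932 mol/dm³

For a first-order series the maximum intermediate yield is C_{N,max}/C_{M0} = (k₁/k₂)^[k₂/(k₂−k₁)].
= (1.93/0.0878)^(0.0878/(0.0878−1.93)) = (21.98)^(-0.04766) = 0.8631.
C_{N,max} = 0.8631×1.08 = 0.932 mol/dm³.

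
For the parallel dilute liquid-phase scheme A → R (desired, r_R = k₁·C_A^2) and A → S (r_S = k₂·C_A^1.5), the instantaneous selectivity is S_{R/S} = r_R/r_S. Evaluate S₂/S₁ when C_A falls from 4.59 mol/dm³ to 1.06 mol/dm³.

0.481

S_{R/S} = (k₁/k₂)·C_A^0.5, so S₂/S₁ = (C_{A,2}/C_{A,1})^0.5.
= (1.06/4.59)^0.5 = (0.2309)^0.5 = 0.481.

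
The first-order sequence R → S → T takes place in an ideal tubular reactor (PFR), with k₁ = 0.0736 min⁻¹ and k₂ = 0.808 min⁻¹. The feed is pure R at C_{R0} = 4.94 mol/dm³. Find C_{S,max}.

0.354 mol/dm³

For a first-order series the maximum intermediate yield is C_{S,max}/C_{R0} = (k₁/k₂)^[k₂/(k₂−k₁)].
= (0.0736/0.808)^(0.808/(0.808−0.0736)) = (0.09109)^(1.100) = 0.07165.
C_{S,max} = 0.07165×4.94 = 0.354 mol/dm³.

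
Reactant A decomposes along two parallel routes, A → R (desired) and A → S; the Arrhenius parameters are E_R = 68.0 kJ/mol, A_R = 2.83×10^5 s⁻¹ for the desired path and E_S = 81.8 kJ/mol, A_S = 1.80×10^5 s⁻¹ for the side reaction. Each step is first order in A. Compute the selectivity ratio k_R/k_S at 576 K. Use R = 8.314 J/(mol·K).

With equal orders, S_{R/S} = k_R/k_S = (A_R/A_S)·exp[(E_S−E_R)/(RT)].
(E_S−E_R)/(RT) = (81.8−68.0)×10³/(8.314×576) = 13800/4789 = 2.882.
k_R/k_S = (2.83×10^5/1.80×10^5)·exp(2.882) = 1.572 × 17.84 = 28.1.
Since E_R < E_S, lowering the temperature improves selectivity toward R.

28.1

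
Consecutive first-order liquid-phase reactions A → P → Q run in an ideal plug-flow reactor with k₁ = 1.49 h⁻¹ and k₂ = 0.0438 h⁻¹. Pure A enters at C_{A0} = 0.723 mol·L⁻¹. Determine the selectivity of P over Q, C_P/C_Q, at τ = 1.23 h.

28.4

The intermediate concentration in a first-order A→B→C sequence is C_P = k₁C_{A0}(e^(−k₁τ) − e^(−k₂τ))/(k₂−k₁).
e^(−k₁τ) = e^(−1.49×1.23) = e^(−1.833) = 0.1600; e^(−k₂τ) = e^(−0.05387) = 0.9476.
C_P = 1.49×0.723/(0.0438−1.49) × (0.1600−0.9476) = (-0.7449)×(-0.7876) = 0.5867 mol·L⁻¹.
C_A = C_{A0}e^(−k₁τ) = 0.1157 mol·L⁻¹, so C_Q = C_{A0}−C_A−C_P = 0.02067 mol·L⁻¹; C_P/C_Q = 28.4.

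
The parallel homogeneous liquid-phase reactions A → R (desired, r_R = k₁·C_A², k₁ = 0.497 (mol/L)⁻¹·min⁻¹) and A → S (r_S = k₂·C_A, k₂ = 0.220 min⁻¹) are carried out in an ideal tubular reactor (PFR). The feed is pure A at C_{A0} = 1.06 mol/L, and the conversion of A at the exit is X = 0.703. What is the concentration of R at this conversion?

0.442 mol/L

C_A = C_{A0}(1−X) = 0.3148 mol/L.
Along a PFR/batch, dC_S/dC_A = −r_S/(r_R+r_S) = −k₂/(k₂+k₁·C_A).
Integrating from C_{A0} to C_A: C_S = (0.220/0.497)·ln[(0.220+0.497·1.06)/(0.220+0.497·0.315)] = 0.4427·ln(0.7468/0.3765) = 0.3032 mol/L.
Then C_R = (C_{A0}−C_A) − C_S = 0.7452 − 0.3032 = 0.4420 mol/L.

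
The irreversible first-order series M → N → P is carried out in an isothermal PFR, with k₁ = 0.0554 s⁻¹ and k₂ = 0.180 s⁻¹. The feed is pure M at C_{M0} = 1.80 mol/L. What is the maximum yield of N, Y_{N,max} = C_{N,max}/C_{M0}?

0.182

For a first-order series the maximum intermediate yield is C_{N,max}/C_{M0} = (k₁/k₂)^[k₂/(k₂−k₁)].
= (0.0554/0.180)^(0.180/(0.180−0.0554)) = (0.3078)^(1.445) = 0.1823.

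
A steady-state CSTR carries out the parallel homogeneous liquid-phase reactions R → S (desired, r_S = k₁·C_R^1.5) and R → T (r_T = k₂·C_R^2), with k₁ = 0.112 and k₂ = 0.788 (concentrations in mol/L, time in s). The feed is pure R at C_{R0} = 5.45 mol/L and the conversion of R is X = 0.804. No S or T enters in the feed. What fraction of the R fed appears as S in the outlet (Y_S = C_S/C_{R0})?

0.0972

Exit C_R = C_{R0}(1−X) = 5.45×0.196 = 1.068 mol/L.
A CSTR operates uniformly at the exit composition, giving r_S = 0.1237 and r_T = 0.8991 (each k·C_R^n at C_R = 1.068).
Fraction of consumed R going to S: r_S/(r_S+r_T) = 0.1209.
C_S = 0.1209·C_{R0}·X = 0.1209×5.45×0.804 = 0.530 mol/L; Y_S = C_S/C_{R0} = 0.0972.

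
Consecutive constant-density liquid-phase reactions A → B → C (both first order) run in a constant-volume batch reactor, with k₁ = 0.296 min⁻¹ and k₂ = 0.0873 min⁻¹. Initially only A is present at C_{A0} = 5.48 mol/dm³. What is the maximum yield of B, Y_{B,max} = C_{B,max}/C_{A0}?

For a first-order series the maximum intermediate yield is C_{B,max}/C_{A0} = (k₁/k₂)^[k₂/(k₂−k₁)].
= (0.296/0.0873)^(0.0873/(0.0873−0.296)) = (3.391)^(-0.4183) = 0.6000.

0.600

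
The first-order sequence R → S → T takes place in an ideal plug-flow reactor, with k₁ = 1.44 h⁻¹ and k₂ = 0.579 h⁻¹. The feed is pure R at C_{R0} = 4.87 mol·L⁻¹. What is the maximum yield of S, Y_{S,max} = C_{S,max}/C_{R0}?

0.542

At the optimum, C_{S,max}/C_{R0} = (k₁/k₂)^[k₂/(k₂−k₁)].
= (1.44/0.579)^(0.579/(0.579−1.44)) = (2.487)^(-0.6725) = 0.5419.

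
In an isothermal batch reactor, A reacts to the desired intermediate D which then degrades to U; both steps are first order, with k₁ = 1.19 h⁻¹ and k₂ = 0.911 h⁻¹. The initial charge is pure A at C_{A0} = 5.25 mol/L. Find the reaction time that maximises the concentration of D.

Setting dC_D/dt = 0 gives t_opt = ln(k₂/k₁)/(k₂−k₁).
= ln(0.911/1.19)/(0.911−1.19) = ln(0.7655)/-0.2790 = -0.2672/-0.2790 = 0.958 h.

0.958 h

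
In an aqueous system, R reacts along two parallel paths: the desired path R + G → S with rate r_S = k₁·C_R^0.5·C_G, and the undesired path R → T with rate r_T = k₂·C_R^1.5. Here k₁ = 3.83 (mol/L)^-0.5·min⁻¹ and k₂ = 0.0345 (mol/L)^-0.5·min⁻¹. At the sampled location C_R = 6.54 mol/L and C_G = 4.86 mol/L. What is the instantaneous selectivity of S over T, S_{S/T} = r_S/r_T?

S_{S/T} = r_S/r_T = (k₁·C_R^0.5·C_G)/(k₂·C_R^1.5) = (k₁/k₂)·C_R⁻¹·C_G.
= (3.83×6.540^0.5×4.860) / (0.0345×6.540^1.5) = 47.60/0.5770 = 82.5.

82.5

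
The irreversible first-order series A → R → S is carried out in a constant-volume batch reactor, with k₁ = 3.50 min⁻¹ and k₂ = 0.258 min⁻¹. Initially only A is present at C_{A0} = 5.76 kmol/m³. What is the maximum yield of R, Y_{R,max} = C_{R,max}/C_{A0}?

For a first-order series the maximum intermediate yield is C_{R,max}/C_{A0} = (k₁/k₂)^[k₂/(k₂−k₁)].
= (3.50/0.258)^(0.258/(0.258−3.50)) = (13.57)^(-0.07958) = 0.8126.

0.813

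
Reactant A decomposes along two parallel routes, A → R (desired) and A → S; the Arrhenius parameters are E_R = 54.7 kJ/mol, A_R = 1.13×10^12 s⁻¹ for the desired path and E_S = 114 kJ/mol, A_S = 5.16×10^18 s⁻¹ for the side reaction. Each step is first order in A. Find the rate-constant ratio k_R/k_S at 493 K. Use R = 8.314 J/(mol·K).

0.420

k_R/k_S = (A_R/A_S)·exp[−(E_R−E_S)/(RT)] = (A_R/A_S)·exp[(E_S−E_R)/(RT)].
(E_S−E_R)/(RT) = (114−54.7)×10³/(8.314×493) = 59300/4099 = 14.47.
k_R/k_S = (1.13×10^12/5.16×10^18)·exp(14.47) = 2.190×10^-7 × 1.920×10^6 = 0.420.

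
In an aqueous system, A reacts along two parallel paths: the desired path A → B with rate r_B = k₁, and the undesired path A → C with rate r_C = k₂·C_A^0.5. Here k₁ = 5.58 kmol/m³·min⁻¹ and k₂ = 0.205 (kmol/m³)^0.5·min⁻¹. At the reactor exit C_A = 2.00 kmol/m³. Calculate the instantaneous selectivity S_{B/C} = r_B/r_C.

S_{B/C} = r_B/r_C = (k₁)/(k₂·C_A^0.5) = (k₁/k₂)·C_A^-0.5.
= (5.58) / (0.205×2.000^0.5) = 5.580/0.2899 = 19.2.
The undesired path is higher order in A, so low C_A (CSTR or dilute feed) favours B.

19.2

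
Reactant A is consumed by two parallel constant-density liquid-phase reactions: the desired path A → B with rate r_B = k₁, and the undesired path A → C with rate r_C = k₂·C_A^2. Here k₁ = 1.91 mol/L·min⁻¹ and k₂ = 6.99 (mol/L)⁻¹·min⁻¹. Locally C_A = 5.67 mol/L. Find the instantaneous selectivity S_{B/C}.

S_{B/C} = r_B/r_C = (k₁)/(k₂·C_A^2) = (k₁/k₂)·C_A^-2.
= (1.91) / (6.99×5.670^2) = 1.910/224.7 = 0.00850.
The undesired path is higher order in A, so low C_A (CSTR or dilute feed) favours B.

0.00850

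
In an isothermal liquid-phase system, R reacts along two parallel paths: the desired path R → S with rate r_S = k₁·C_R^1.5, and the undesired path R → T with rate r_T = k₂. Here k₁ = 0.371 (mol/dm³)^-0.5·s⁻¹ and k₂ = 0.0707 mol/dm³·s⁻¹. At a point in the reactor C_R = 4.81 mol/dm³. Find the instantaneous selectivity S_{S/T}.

S_{S/T} = r_S/r_T = (k₁·C_R^1.5)/(k₂) = (k₁/k₂)·C_R^1.5.
= (0.371×4.810^1.5) / (0.0707) = 3.914/0.07070 = 55.4.

55.4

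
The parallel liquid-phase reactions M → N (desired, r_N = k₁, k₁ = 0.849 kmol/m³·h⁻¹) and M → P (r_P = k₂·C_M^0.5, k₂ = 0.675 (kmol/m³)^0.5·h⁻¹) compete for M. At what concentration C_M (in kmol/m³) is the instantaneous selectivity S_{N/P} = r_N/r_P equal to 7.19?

S_{N/P} = (k₁/k₂)·C_M^-0.5 ⇒ C_M = (S·k₂/k₁)^(-2).
= (7.19×0.675/0.849)^(-2) = (5.716)^(-2) = 0.0306 kmol/m³.

0.0306 kmol/m³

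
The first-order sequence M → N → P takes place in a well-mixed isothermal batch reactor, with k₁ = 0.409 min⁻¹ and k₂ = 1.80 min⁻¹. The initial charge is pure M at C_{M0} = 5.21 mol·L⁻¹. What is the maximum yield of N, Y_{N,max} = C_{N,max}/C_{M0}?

0.147

At the optimum, C_{N,max}/C_{M0} = (k₁/k₂)^[k₂/(k₂−k₁)].
= (0.409/1.80)^(1.80/(1.80−0.409)) = (0.2272)^(1.294) = 0.1470.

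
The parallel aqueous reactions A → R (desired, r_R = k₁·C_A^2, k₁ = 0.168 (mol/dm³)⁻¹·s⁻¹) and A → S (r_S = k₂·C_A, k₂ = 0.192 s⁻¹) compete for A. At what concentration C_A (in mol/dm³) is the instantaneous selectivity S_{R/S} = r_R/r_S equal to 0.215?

0.246 mol/dm³

S_{R/S} = (k₁/k₂)·C_A ⇒ C_A = S·k₂/k₁.
= 0.215×0.192/0.168 = 0.246 mol/dm³.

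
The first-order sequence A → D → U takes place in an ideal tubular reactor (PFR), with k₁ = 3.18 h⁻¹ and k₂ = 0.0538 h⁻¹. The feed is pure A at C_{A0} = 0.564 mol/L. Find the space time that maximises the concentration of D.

1.30 h

For first-order series the maximum of C_D occurs at τ_opt = ln(k₂/k₁)/(k₂−k₁).
= ln(0.0538/3.18)/(0.0538−3.18) = ln(0.01692)/-3.126 = -4.079/-3.126 = 1.30 h.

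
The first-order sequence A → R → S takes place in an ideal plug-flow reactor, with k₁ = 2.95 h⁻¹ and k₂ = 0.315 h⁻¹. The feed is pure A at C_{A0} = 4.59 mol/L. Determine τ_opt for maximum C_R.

Setting dC_R/dτ = 0 gives τ_opt = ln(k₂/k₁)/(k₂−k₁).
= ln(0.315/2.95)/(0.315−2.95) = ln(0.1068)/-2.635 = -2.237/-2.635 = 0.849 h.

0.849 h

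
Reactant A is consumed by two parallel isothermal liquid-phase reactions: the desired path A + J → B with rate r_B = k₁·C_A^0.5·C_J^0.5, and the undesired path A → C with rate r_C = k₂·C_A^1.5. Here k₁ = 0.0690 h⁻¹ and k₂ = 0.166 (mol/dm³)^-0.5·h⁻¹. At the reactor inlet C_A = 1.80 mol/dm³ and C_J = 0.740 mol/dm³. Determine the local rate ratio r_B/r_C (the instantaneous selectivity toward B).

S_{B/C} = r_B/r_C = (k₁·C_A^0.5·C_J^0.5)/(k₂·C_A^1.5) = (k₁/k₂)·C_A⁻¹·C_J^0.5.
= (0.0690×1.800^0.5×0.7400^0.5) / (0.166×1.800^1.5) = 0.07963/0.4009 = 0.199.
The undesired path is higher order in A, so low C_A (CSTR or dilute feed) favours B.

0.199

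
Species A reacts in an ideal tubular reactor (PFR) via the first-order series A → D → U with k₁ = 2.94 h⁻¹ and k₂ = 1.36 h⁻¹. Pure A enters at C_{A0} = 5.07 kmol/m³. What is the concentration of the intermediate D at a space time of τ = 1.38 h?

1.28 kmol/m³

The intermediate concentration in a first-order A→B→C sequence is C_D = k₁C_{A0}(e^(−k₁τ) − e^(−k₂τ))/(k₂−k₁).
e^(−k₁τ) = e^(−2.94×1.38) = e^(−4.057) = 0.01730; e^(−k₂τ) = e^(−1.877) = 0.1531.
C_D = 2.94×5.07/(1.36−2.94) × (0.01730−0.1531) = (-9.434)×(-0.1358) = 1.281 kmol/m³.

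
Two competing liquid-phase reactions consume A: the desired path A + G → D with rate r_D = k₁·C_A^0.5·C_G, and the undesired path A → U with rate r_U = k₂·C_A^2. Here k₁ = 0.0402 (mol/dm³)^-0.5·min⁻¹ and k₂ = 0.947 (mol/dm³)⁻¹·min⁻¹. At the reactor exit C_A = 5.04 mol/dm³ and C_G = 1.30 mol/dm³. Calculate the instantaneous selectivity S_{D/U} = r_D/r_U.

S_{D/U} = r_D/r_U = (k₁·C_A^0.5·C_G)/(k₂·C_A^2) = (k₁/k₂)·C_A^-1.5·C_G.
= (0.0402×5.040^0.5×1.300) / (0.947×5.040^2) = 0.1173/24.06 = 0.00488.

0.00488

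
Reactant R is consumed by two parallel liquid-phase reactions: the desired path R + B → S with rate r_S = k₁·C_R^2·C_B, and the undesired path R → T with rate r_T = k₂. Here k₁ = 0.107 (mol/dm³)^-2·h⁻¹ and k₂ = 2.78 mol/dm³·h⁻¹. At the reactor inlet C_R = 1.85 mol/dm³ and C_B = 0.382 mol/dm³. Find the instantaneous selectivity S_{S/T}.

0.0503

S_{S/T} = r_S/r_T = (k₁·C_R^2·C_B)/(k₂) = (k₁/k₂)·C_R^2·C_B.
= (0.107×1.850^2×0.3820) / (2.78) = 0.1399/2.780 = 0.0503.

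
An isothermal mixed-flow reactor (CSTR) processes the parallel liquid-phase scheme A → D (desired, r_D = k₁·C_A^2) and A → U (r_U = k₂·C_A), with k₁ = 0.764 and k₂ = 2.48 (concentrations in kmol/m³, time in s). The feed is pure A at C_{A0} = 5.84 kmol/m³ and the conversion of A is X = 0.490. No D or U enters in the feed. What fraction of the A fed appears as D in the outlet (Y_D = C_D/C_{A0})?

Exit C_A = C_{A0}(1−X) = 5.84×0.510 = 2.978 kmol/m³.
In a CSTR the entire volume is at exit conditions, so r_D = 0.764×2.978^2 = 6.777 and r_U = 2.48×2.978 = 7.386.
Fraction of consumed A going to D: r_D/(r_D+r_U) = 0.4785.
C_D = 0.4785·C_{A0}·X = 0.4785×5.84×0.490 = 1.37 kmol/m³; Y_D = C_D/C_{A0} = 0.234.

0.234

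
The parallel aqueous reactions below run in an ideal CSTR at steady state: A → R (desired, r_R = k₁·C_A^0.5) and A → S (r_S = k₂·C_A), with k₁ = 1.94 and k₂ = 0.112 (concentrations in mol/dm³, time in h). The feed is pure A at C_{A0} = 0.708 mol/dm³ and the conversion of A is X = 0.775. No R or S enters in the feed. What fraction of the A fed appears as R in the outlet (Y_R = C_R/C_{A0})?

Exit C_A = C_{A0}(1−X) = 0.708×0.225 = 0.1593 mol/dm³.
In a CSTR the entire volume is at exit conditions, so r_R = 1.94×0.1593^0.5 = 0.7743 and r_S = 0.112×0.1593 = 0.01784.
Fraction of consumed A going to R: r_R/(r_R+r_S) = 0.9775.
C_R = 0.9775·C_{A0}·X = 0.9775×0.708×0.775 = 0.536 mol/dm³; Y_R = C_R/C_{A0} = 0.758.

0.758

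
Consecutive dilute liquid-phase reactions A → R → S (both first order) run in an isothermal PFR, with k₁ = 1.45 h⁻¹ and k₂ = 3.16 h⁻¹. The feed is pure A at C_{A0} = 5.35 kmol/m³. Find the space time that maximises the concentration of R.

For first-order series the maximum of C_R occurs at τ_opt = ln(k₂/k₁)/(k₂−k₁).
= ln(3.16/1.45)/(3.16−1.45) = ln(2.179)/1.710 = 0.7790/1.710 = 0.456 h.

0.456 h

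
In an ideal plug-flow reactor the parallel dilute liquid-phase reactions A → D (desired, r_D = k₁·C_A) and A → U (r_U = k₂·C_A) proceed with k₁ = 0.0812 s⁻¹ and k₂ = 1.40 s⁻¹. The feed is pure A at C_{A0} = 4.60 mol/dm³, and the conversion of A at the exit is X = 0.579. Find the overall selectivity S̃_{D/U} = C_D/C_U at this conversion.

0.0580

C_A = C_{A0}(1−X) = 1.937 mol/dm³.
Both paths are first order in A, so the instantaneous fraction to D is constant: dC_D/d(−C_A) = k₁/(k₁+k₂) = 0.05482.
C_D = 0.05482·(C_{A0}−C_A) = 0.05482×2.663 = 0.146 mol/dm³.
C_U = (C_{A0}−C_A)−C_D = 2.517 mol/dm³; S̃_{D/U} = 0.1460/2.517 = 0.0580.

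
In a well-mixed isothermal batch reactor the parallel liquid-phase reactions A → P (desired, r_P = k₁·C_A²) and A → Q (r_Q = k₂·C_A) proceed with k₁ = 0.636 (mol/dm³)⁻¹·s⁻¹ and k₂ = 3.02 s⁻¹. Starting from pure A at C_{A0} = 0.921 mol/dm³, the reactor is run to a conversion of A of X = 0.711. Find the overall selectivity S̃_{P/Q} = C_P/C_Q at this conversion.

C_A = C_{A0}(1−X) = 0.2662 mol/dm³.
Along a PFR/batch, dC_Q/dC_A = −r_Q/(r_P+r_Q) = −k₂/(k₂+k₁·C_A).
Integrating from C_{A0} to C_A: C_Q = (3.02/0.636)·ln[(3.02+0.636·0.921)/(3.02+0.636·0.266)] = 4.748·ln(3.606/3.189) = 0.5828 mol/dm³.
Then C_P = (C_{A0}−C_A) − C_Q = 0.6548 − 0.5828 = 0.07203 mol/dm³.
S̃_{P/Q} = C_P/C_Q = 0.07203/0.5828 = 0.124.

0.124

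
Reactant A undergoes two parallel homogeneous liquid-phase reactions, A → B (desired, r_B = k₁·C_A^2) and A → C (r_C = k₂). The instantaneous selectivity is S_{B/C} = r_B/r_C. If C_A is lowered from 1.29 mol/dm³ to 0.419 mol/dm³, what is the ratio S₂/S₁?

0.105

S_{B/C} = (k₁/k₂)·C_A^2, so S₂/S₁ = (C_{A,2}/C_{A,1})^2.
= (0.419/1.29)^2 = (0.3248)^2 = 0.105.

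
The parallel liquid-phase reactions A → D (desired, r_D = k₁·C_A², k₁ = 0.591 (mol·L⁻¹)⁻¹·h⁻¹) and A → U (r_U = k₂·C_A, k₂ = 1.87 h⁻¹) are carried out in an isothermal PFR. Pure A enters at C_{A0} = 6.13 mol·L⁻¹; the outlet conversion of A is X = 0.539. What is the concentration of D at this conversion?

C_A = C_{A0}(1−X) = 2.826 mol·L⁻¹.
Along a PFR/batch, dC_U/dC_A = −r_U/(r_D+r_U) = −k₂/(k₂+k₁·C_A).
Integrating from C_{A0} to C_A: C_U = (1.87/0.591)·ln[(1.87+0.591·6.13)/(1.87+0.591·2.83)] = 3.164·ln(5.493/3.540) = 1.390 mol·L⁻¹.
Then C_D = (C_{A0}−C_A) − C_U = 3.304 − 1.390 = 1.914 mol·L⁻¹.

1.91 mol·L⁻¹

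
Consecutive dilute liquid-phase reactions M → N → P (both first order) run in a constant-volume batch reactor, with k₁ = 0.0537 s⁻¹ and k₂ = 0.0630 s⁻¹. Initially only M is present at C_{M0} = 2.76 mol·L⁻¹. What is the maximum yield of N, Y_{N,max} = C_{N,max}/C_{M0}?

0.339

Evaluating C_N at t_opt = ln(k₂/k₁)/(k₂−k₁) gives C_{N,max}/C_{M0} = (k₁/k₂)^[k₂/(k₂−k₁)].
= (0.0537/0.0630)^(0.0630/(0.0630−0.0537)) = (0.8524)^(6.774) = 0.3389.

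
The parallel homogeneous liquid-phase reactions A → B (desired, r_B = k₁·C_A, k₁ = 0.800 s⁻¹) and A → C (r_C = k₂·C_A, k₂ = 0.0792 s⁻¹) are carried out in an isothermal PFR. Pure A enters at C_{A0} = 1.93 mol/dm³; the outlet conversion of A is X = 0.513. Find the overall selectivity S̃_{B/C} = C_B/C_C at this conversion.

10.1

C_A = C_{A0}(1−X) = 0.9399 mol/dm³.
Both paths are first order in A, so the instantaneous fraction to B is constant: dC_B/d(−C_A) = k₁/(k₁+k₂) = 0.9099.
C_B = 0.9099·(C_{A0}−C_A) = 0.9099×0.9901 = 0.901 mol/dm³.
C_C = (C_{A0}−C_A)−C_B = 0.08919 mol/dm³; S̃_{B/C} = 0.9009/0.08919 = 10.1.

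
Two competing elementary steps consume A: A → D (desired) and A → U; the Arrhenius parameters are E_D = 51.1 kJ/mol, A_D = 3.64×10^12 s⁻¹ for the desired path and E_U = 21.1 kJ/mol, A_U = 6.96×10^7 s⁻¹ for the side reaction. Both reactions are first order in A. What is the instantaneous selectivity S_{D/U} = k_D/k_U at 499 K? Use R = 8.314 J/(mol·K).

k_D/k_U = (A_D/A_U)·exp[−(E_D−E_U)/(RT)] = (A_D/A_U)·exp[(E_U−E_D)/(RT)].
(E_U−E_D)/(RT) = (21.1−51.1)×10³/(8.314×499) = -30000/4149 = -7.231.
k_D/k_U = (3.64×10^12/6.96×10^7)·exp(-7.231) = 52299 × 7.236×10^-4 = 37.8.
Since E_D > E_U, raising the temperature improves selectivity toward D.

37.8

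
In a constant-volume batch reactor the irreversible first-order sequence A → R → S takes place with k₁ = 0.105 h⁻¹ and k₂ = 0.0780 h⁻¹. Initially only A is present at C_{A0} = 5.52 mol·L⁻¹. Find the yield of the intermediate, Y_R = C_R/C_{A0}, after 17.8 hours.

The intermediate concentration in a first-order A→B→C sequence is C_R = k₁C_{A0}(e^(−k₁t) − e^(−k₂t))/(k₂−k₁).
e^(−k₁t) = e^(−0.105×17.8) = e^(−1.869) = 0.1543; e^(−k₂t) = e^(−1.388) = 0.2495.
C_R = 0.105×5.52/(0.0780−0.105) × (0.1543−0.2495) = (-21.47)×(-0.09520) = 2.044 mol·L⁻¹.
Y_R = C_R/C_{A0} = 2.044/5.52 = 0.370.

0.370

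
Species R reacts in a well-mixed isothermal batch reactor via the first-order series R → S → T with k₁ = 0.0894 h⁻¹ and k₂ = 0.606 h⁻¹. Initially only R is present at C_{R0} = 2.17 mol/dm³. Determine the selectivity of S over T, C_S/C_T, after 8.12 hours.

0.190

Solving the coupled first-order balances gives C_S(t) = [k₁/(k₂−k₁)]·C_{R0}·(e^(−k₁t) − e^(−k₂t)).
e^(−k₁t) = e^(−0.0894×8.12) = e^(−0.7259) = 0.4839; e^(−k₂t) = e^(−4.921) = 0.007294.
C_S = 0.0894×2.17/(0.606−0.0894) × (0.4839−0.007294) = 0.3755×0.4766 = 0.1790 mol/dm³.
C_R = C_{R0}e^(−k₁t) = 1.050 mol/dm³, so C_T = C_{R0}−C_R−C_S = 0.9410 mol/dm³; C_S/C_T = 0.190.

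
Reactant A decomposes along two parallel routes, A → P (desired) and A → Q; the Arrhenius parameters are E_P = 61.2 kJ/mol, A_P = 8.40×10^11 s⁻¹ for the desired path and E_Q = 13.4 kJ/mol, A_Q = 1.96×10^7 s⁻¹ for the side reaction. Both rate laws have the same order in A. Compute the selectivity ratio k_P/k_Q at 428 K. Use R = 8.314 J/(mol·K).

With equal orders, S_{P/Q} = k_P/k_Q = (A_P/A_Q)·exp[(E_Q−E_P)/(RT)].
(E_Q−E_P)/(RT) = (13.4−61.2)×10³/(8.314×428) = -47800/3558 = -13.43.
k_P/k_Q = (8.40×10^11/1.96×10^7)·exp(-13.43) = 42857 × 1.466×10^-6 = 0.0628.
Since E_P > E_Q, raising the temperature improves selectivity toward P.

0.0628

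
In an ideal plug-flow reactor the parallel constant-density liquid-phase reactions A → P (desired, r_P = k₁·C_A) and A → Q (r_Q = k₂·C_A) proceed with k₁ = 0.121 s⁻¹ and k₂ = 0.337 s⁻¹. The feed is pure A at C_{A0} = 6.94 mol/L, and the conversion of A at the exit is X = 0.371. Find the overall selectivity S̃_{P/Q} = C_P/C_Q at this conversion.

0.359

C_A = C_{A0}(1−X) = 4.365 mol/L.
Both paths are first order in A, so the instantaneous fraction to P is constant: dC_P/d(−C_A) = k₁/(k₁+k₂) = 0.2642.
C_P = 0.2642·(C_{A0}−C_A) = 0.2642×2.575 = 0.680 mol/L.
C_Q = (C_{A0}−C_A)−C_P = 1.895 mol/L; S̃_{P/Q} = 0.6802/1.895 = 0.359.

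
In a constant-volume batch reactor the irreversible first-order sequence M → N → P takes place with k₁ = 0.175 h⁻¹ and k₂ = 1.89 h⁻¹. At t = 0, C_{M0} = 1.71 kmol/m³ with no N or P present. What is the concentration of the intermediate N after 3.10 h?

The intermediate concentration in a first-order A→B→C sequence is C_N = k₁C_{M0}(e^(−k₁t) − e^(−k₂t))/(k₂−k₁).
e^(−k₁t) = e^(−0.175×3.10) = e^(−0.5425) = 0.5813; e^(−k₂t) = e^(−5.859) = 0.002854.
C_N = 0.175×1.71/(1.89−0.175) × (0.5813−0.002854) = 0.1745×0.5784 = 0.1009 kmol/m³.

0.101 kmol/m³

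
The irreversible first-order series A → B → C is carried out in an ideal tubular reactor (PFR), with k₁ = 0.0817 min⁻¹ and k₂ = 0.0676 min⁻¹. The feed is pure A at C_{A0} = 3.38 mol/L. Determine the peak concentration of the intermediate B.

At the optimum, C_{B,max}/C_{A0} = (k₁/k₂)^[k₂/(k₂−k₁)].
= (0.0817/0.0676)^(0.0676/(0.0676−0.0817)) = (1.209)^(-4.794) = 0.4032.
C_{B,max} = 0.4032×3.38 = 1.36 mol/L.

1.36 mol/L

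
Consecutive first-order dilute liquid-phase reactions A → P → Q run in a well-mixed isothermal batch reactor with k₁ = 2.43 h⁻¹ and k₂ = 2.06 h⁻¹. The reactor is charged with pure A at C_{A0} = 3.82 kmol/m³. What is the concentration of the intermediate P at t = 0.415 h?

1.52 kmol/m³

For first-order series with pure A initially, C_P(t) = k₁C_{A0}/(k₂−k₁)·(e^(−k₁t) − e^(−k₂t)).
e^(−k₁t) = e^(−2.43×0.415) = e^(−1.008) = 0.3648; e^(−k₂t) = e^(−0.8549) = 0.4253.
C_P = 2.43×3.82/(2.06−2.43) × (0.3648−0.4253) = (-25.09)×(-0.06054) = 1.519 kmol/m³.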